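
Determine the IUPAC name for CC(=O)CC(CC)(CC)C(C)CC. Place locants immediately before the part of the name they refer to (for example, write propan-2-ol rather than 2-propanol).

The longest chain bearing the carbonyl is 7 carbons long (heptane).
The principal characteristic group is a ketone (C=O on an internal carbon), named with the suffix -one.
The numbering direction is chosen so that numbering from this end puts the carbonyl group at C-2 rather than C-6.
With this numbering: the carbonyl at C-2; two ethyl groups at C-4; a methyl group at C-5.
Substituent prefixes are cited in alphabetical order (multiplying prefixes like di-/tri- are ignored for ordering).
The name is 4,4-diethyl-5-methylheptan-2-one.

4,4-diethyl-5-methylheptan-2-one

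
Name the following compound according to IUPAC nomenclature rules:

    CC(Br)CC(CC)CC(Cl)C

2-bromo-6-chloro-4-ethylheptane

The longest carbon chain is 7 atoms: the parent is heptane.
Choose the numbering such that the locant sets are identical either way, so the alphabetically earlier bromo substituent takes the lower locant (2 rather than 6).
With this numbering: a bromo group at C-2; a chloro group at C-6; an ethyl group at C-4.
Substituent prefixes are cited in alphabetical order (multiplying prefixes like di-/tri- are ignored for ordering).
Putting it together: 2-bromo-6-chloro-4-ethylheptane.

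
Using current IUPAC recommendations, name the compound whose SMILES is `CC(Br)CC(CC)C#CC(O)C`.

The longest carbon chain that includes the –OH group and the multiple bond has 8 carbons, so the parent hydride is octane.
An alcohol (–OH) is the principal characteristic group, giving the suffix -ol.
The chain contains a C≡C triple bond, so the unsaturation ending is -yne.
Number the chain so that numbering from this end puts the hydroxyl group at C-2 rather than C-7.
That gives the hydroxyl at C-2; the triple bond between C-3 and C-4; a bromo group at C-7; an ethyl group at C-5.
The substituents are ordered alphabetically, ignoring any di-/tri- multipliers.
The name is 7-bromo-5-ethyloct-3-yn-2-ol.

7-bromo-5-ethyloct-3-yn-2-ol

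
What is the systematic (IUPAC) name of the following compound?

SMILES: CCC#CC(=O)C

The longest carbon chain that includes the carbonyl and the multiple bond has 6 carbons, so the parent hydride is hexane.
The highest-priority functional group is a ketone (C=O on an internal carbon), so the name ends in -one.
There is one C≡C triple bond, indicated by the ending -yne.
Number the chain so that numbering from this end puts the carbonyl group at C-2 rather than C-5.
This places the carbonyl at C-2; the triple bond between C-3 and C-4.
Putting it together: hex-3-yn-2-one.

hex-3-yn-2-one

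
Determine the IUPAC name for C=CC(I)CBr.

4-bromo-3-iodobut-1-ene

Counting along the main chain through the multiple bond gives 4 carbons: the parent is butane.
The chain contains a C=C double bond, so the unsaturation ending is -ene.
Choose the numbering such that numbering from this end puts the double bond at C-1 rather than C-3.
That gives the double bond between C-1 and C-2; a bromo group at C-4; an iodo group at C-3.
The substituents are ordered alphabetically, ignoring any di-/tri- multipliers.
Putting it together: 4-bromo-3-iodobut-1-ene.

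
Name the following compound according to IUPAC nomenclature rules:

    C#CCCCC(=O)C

hept-6-yn-2-one

The longest chain bearing the carbonyl and the multiple bond is 7 carbons long (heptane).
The principal characteristic group is a ketone (C=O on an internal carbon), named with the suffix -one.
A C≡C triple bond in the chain gives the infix -yne-.
The numbering direction is chosen so that numbering from this end puts the carbonyl group at C-2 rather than C-6.
With this numbering: the carbonyl at C-2; the triple bond between C-6 and C-7.
Putting it together: hept-6-yn-2-one.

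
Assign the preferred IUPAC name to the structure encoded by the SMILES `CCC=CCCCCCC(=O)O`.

dec-7-enoic acid

Counting along the main chain through the –COOH group and the multiple bond gives 10 carbons: the parent is decane.
A carboxylic acid (terminal –COOH) is the principal characteristic group, giving the suffix -oic acid.
A C=C double bond in the chain gives the infix -ene-.
The numbering direction is chosen so that the carboxylic acid carbon is C-1 by definition.
With this numbering: the double bond between C-7 and C-8.
Assembling the pieces gives dec-7-enoic acid.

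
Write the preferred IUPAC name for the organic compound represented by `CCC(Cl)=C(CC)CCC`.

The longest chain bearing the multiple bond is 7 carbons long (heptane).
There is one C=C double bond, indicated by the ending -ene.
Choose the numbering such that numbering from this end puts the double bond at C-3 rather than C-4.
With this numbering: the double bond between C-3 and C-4; a chloro group at C-3; an ethyl group at C-4.
The substituents are ordered alphabetically, ignoring any di-/tri- multipliers.
Putting it together: 3-chloro-4-ethylhept-3-ene.

3-chloro-4-ethylhept-3-ene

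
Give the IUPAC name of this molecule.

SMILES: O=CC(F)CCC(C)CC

The longest carbon chain that includes the –CHO group has 7 carbons, so the parent hydride is heptane.
The highest-priority functional group is an aldehyde (terminal –CHO), so the name ends in -al.
Choose the numbering such that the aldehyde carbon is C-1 by definition.
That gives a fluoro group at C-2; a methyl group at C-5.
The substituents are ordered alphabetically, ignoring any di-/tri- multipliers.
Putting it together: 2-fluoro-5-methylheptanal.

2-fluoro-5-methylheptanal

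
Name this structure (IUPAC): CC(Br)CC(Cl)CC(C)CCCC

2-bromo-4-chloro-6-methyldecane

The longest continuous carbon chain has 10 atoms, so the parent hydride is decane.
The numbering direction is chosen so that the substituent locant set {2,4,6} is lower than {5,7,9} at the first point of difference.
This places a bromo group at C-2; a chloro group at C-4; a methyl group at C-6.
Substituent prefixes are cited in alphabetical order (multiplying prefixes like di-/tri- are ignored for ordering).
Assembling the pieces gives 2-bromo-4-chloro-6-methyldecane.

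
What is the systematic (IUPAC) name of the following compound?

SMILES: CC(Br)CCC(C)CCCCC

2-bromo-5-methyldecane

The longest carbon chain is 10 atoms: the parent is decane.
The numbering direction is chosen so that the substituent locant set {2,5} is lower than {6,9} at the first point of difference.
With this numbering: a bromo group at C-2; a methyl group at C-5.
Substituent prefixes are cited in alphabetical order (multiplying prefixes like di-/tri- are ignored for ordering).
Assembling the pieces gives 2-bromo-5-methyldecane.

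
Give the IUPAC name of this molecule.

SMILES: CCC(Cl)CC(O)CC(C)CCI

7-chloro-1-iodo-3-methylnonan-5-ol

The longest chain bearing the –OH group is 9 carbons long (nonane).
The highest-priority functional group is an alcohol (–OH), so the name ends in -ol.
Number the chain so that the substituent locant set {1,3,7} is lower than {3,7,9} at the first point of difference.
With this numbering: the hydroxyl at C-5; a chloro group at C-7; an iodo group at C-1; a methyl group at C-3.
The substituents are ordered alphabetically, ignoring any di-/tri- multipliers.
The name is 7-chloro-1-iodo-3-methylnonan-5-ol.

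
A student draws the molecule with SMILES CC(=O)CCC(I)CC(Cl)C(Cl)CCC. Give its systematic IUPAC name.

7,8-dichloro-5-iodoundecan-2-one

The longest carbon chain that includes the carbonyl has 11 carbons, so the parent hydride is undecane.
The principal characteristic group is a ketone (C=O on an internal carbon), named with the suffix -one.
Number the chain so that numbering from this end puts the carbonyl group at C-2 rather than C-10.
With this numbering: the carbonyl at C-2; chloro groups at C-7 and C-8; an iodo group at C-5.
The substituents are ordered alphabetically, ignoring any di-/tri- multipliers.
The name is 7,8-dichloro-5-iodoundecan-2-one.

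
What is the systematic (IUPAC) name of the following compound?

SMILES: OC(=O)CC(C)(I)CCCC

The longest chain bearing the –COOH group is 7 carbons long (heptane).
The principal characteristic group is a carboxylic acid (terminal –COOH), named with the suffix -oic acid.
Number the chain so that the carboxylic acid carbon is C-1 by definition.
With this numbering: an iodo group at C-3; a methyl group at C-3.
Prefixes are listed alphabetically: iodo, methyl.
Assembling the pieces gives 3-iodo-3-methylheptanoic acid.

3-iodo-3-methylheptanoic acid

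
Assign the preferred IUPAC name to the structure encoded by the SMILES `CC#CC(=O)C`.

pent-3-yn-2-one

Counting along the main chain through the carbonyl and the multiple bond gives 5 carbons: the parent is pentane.
The principal characteristic group is a ketone (C=O on an internal carbon), named with the suffix -one.
The chain contains a C≡C triple bond, so the unsaturation ending is -yne.
Number the chain so that numbering from this end puts the carbonyl group at C-2 rather than C-4.
This places the carbonyl at C-2; the triple bond between C-3 and C-4.
The name is pent-3-yn-2-one.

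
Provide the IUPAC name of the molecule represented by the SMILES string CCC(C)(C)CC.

The longest carbon chain is 5 atoms: the parent is pentane.
The molecule is symmetric, so either numbering direction gives the same locants.
With this numbering: two methyl groups at C-3.
Assembling the pieces gives 3,3-dimethylpentane.

3,3-dimethylpentane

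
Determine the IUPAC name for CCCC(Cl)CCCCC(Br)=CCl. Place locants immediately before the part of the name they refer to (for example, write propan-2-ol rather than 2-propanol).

2-bromo-1,7-dichlorodec-1-ene

The longest chain bearing the multiple bond is 10 carbons long (decane).
There is one C=C double bond, indicated by the ending -ene.
The numbering direction is chosen so that numbering from this end puts the double bond at C-1 rather than C-9.
This places the double bond between C-1 and C-2; a bromo group at C-2; chloro groups at C-1 and C-7.
The substituents are ordered alphabetically, ignoring any di-/tri- multipliers.
Putting it together: 2-bromo-1,7-dichlorodec-1-ene.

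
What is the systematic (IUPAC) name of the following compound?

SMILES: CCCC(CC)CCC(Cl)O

1-chloro-4-ethylheptan-1-ol

Counting along the main chain through the –OH group gives 7 carbons: the parent is heptane.
The principal characteristic group is an alcohol (–OH), named with the suffix -ol.
Choose the numbering such that numbering from this end puts the hydroxyl group at C-1 rather than C-7.
That gives the hydroxyl at C-1; a chloro group at C-1; an ethyl group at C-4.
Substituent prefixes are cited in alphabetical order (multiplying prefixes like di-/tri- are ignored for ordering).
Assembling the pieces gives 1-chloro-4-ethylheptan-1-ol.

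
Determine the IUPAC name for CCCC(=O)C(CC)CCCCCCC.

The longest carbon chain that includes the carbonyl has 12 carbons, so the parent hydride is dodecane.
The principal characteristic group is a ketone (C=O on an internal carbon), named with the suffix -one.
Number the chain so that numbering from this end puts the carbonyl group at C-4 rather than C-9.
With this numbering: the carbonyl at C-4; an ethyl group at C-5.
The name is 5-ethyldodecan-4-one.

5-ethyldodecan-4-one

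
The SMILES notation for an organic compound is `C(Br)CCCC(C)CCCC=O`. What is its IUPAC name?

The longest chain bearing the –CHO group is 9 carbons long (nonane).
The principal characteristic group is an aldehyde (terminal –CHO), named with the suffix -al.
Number the chain so that the aldehyde carbon is C-1 by definition.
This places a bromo group at C-9; a methyl group at C-5.
The substituents are ordered alphabetically, ignoring any di-/tri- multipliers.
Putting it together: 9-bromo-5-methylnonanal.

9-bromo-5-methylnonanal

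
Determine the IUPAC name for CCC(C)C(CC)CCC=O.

4-ethyl-5-methylheptanal

The longest carbon chain that includes the –CHO group has 7 carbons, so the parent hydride is heptane.
The principal characteristic group is an aldehyde (terminal –CHO), named with the suffix -al.
The numbering direction is chosen so that the aldehyde carbon is C-1 by definition.
With this numbering: an ethyl group at C-4; a methyl group at C-5.
Prefixes are listed alphabetically: ethyl, methyl.
The name is 4-ethyl-5-methylheptanal.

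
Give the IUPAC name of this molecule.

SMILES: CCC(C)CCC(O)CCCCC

The longest chain bearing the –OH group is 11 carbons long (undecane).
The highest-priority functional group is an alcohol (–OH), so the name ends in -ol.
Choose the numbering such that the substituent locant set {3} is lower than {9} at the first point of difference.
That gives the hydroxyl at C-6; a methyl group at C-3.
The name is 3-methylundecan-6-ol.

3-methylundecan-6-ol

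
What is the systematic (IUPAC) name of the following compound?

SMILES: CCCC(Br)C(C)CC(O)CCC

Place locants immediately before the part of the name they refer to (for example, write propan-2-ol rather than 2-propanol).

The longest carbon chain that includes the –OH group has 10 carbons, so the parent hydride is decane.
An alcohol (–OH) is the principal characteristic group, giving the suffix -ol.
Choose the numbering such that numbering from this end puts the hydroxyl group at C-4 rather than C-7.
This places the hydroxyl at C-4; a bromo group at C-7; a methyl group at C-6.
Prefixes are listed alphabetically: bromo, methyl.
Putting it together: 7-bromo-6-methyldecan-4-ol.

7-bromo-6-methyldecan-4-ol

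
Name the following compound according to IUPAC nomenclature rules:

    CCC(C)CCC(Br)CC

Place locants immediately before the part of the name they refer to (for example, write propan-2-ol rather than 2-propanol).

The parent chain contains 8 carbons (octane).
Choose the numbering such that the locant sets are identical either way, so the alphabetically earlier bromo substituent takes the lower locant (3 rather than 6).
That gives a bromo group at C-3; a methyl group at C-6.
Prefixes are listed alphabetically: bromo, methyl.
Putting it together: 3-bromo-6-methyloctane.

3-bromo-6-methyloctane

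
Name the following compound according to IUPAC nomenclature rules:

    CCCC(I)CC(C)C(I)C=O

Counting along the main chain through the –CHO group gives 8 carbons: the parent is octane.
The principal characteristic group is an aldehyde (terminal –CHO), named with the suffix -al.
Number the chain so that the aldehyde carbon is C-1 by definition.
That gives iodo groups at C-2 and C-5; a methyl group at C-3.
Substituent prefixes are cited in alphabetical order (multiplying prefixes like di-/tri- are ignored for ordering).
The name is 2,5-diiodo-3-methyloctanal.

2,5-diiodo-3-methyloctanal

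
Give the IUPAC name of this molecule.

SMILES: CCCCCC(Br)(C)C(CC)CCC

5-bromo-4-ethyl-5-methyldecane

The longest carbon chain is 10 atoms: the parent is decane.
Choose the numbering such that the substituent locant set {4,5,5} is lower than {6,6,7} at the first point of difference.
With this numbering: a bromo group at C-5; an ethyl group at C-4; a methyl group at C-5.
Prefixes are listed alphabetically: bromo, ethyl, methyl.
Putting it together: 5-bromo-4-ethyl-5-methyldecane.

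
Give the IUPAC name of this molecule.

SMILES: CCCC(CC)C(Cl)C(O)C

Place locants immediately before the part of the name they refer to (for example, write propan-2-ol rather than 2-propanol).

The longest carbon chain that includes the –OH group has 7 carbons, so the parent hydride is heptane.
An alcohol (–OH) is the principal characteristic group, giving the suffix -ol.
Number the chain so that numbering from this end puts the hydroxyl group at C-2 rather than C-6.
That gives the hydroxyl at C-2; a chloro group at C-3; an ethyl group at C-4.
The substituents are ordered alphabetically, ignoring any di-/tri- multipliers.
The name is 3-chloro-4-ethylheptan-2-ol.

3-chloro-4-ethylheptan-2-ol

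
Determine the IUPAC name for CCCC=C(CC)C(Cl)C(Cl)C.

The longest carbon chain that includes the multiple bond has 8 carbons, so the parent hydride is octane.
The chain contains a C=C double bond, so the unsaturation ending is -ene.
The numbering direction is chosen so that the substituent locant set {2,3,4} is lower than {5,6,7} at the first point of difference.
That gives the double bond between C-4 and C-5; chloro groups at C-2 and C-3; an ethyl group at C-4.
The substituents are ordered alphabetically, ignoring any di-/tri- multipliers.
The name is 2,3-dichloro-4-ethyloct-4-ene.

2,3-dichloro-4-ethyloct-4-ene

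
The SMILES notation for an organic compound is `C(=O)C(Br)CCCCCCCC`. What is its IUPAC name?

2-bromodecanal

The longest carbon chain that includes the –CHO group has 10 carbons, so the parent hydride is decane.
The principal characteristic group is an aldehyde (terminal –CHO), named with the suffix -al.
The numbering direction is chosen so that the aldehyde carbon is C-1 by definition.
That gives a bromo group at C-2.
Putting it together: 2-bromodecanal.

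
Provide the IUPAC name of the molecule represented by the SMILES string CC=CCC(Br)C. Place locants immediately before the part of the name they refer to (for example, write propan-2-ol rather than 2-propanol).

5-bromohex-2-ene

The longest chain bearing the multiple bond is 6 carbons long (hexane).
There is one C=C double bond, indicated by the ending -ene.
Choose the numbering such that numbering from this end puts the double bond at C-2 rather than C-4.
That gives the double bond between C-2 and C-3; a bromo group at C-5.
The name is 5-bromohex-2-ene.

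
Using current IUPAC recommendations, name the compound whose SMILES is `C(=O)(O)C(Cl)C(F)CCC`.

2-chloro-3-fluorohexanoic acid

The longest chain bearing the –COOH group is 6 carbons long (hexane).
A carboxylic acid (terminal –COOH) is the principal characteristic group, giving the suffix -oic acid.
Number the chain so that the carboxylic acid carbon is C-1 by definition.
That gives a chloro group at C-2; a fluoro group at C-3.
Substituent prefixes are cited in alphabetical order (multiplying prefixes like di-/tri- are ignored for ordering).
Assembling the pieces gives 2-chloro-3-fluorohexanoic acid.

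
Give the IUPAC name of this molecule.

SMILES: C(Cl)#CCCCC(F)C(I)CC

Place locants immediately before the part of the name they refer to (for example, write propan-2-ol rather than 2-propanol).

1-chloro-6-fluoro-7-iodonon-1-yne

The longest chain bearing the multiple bond is 9 carbons long (nonane).
There is one C≡C triple bond, indicated by the ending -yne.
Number the chain so that numbering from this end puts the triple bond at C-1 rather than C-8.
With this numbering: the triple bond between C-1 and C-2; a chloro group at C-1; a fluoro group at C-6; an iodo group at C-7.
Prefixes are listed alphabetically: chloro, fluoro, iodo.
Putting it together: 1-chloro-6-fluoro-7-iodonon-1-yne.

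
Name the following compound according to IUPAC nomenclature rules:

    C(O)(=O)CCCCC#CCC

non-6-ynoic acid

Counting along the main chain through the –COOH group and the multiple bond gives 9 carbons: the parent is nonane.
The principal characteristic group is a carboxylic acid (terminal –COOH), named with the suffix -oic acid.
There is one C≡C triple bond, indicated by the ending -yne.
The numbering direction is chosen so that the carboxylic acid carbon is C-1 by definition.
This places the triple bond between C-6 and C-7.
The name is non-6-ynoic acid.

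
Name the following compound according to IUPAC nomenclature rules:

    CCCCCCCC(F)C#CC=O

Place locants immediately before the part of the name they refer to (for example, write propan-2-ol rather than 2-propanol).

The longest carbon chain that includes the –CHO group and the multiple bond has 11 carbons, so the parent hydride is undecane.
The principal characteristic group is an aldehyde (terminal –CHO), named with the suffix -al.
The chain contains a C≡C triple bond, so the unsaturation ending is -yne.
Number the chain so that the aldehyde carbon is C-1 by definition.
This places the triple bond between C-2 and C-3; a fluoro group at C-4.
The name is 4-fluoroundec-2-ynal.

4-fluoroundec-2-ynal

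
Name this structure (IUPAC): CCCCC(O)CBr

The longest carbon chain that includes the –OH group has 6 carbons, so the parent hydride is hexane.
The highest-priority functional group is an alcohol (–OH), so the name ends in -ol.
Choose the numbering such that numbering from this end puts the hydroxyl group at C-2 rather than C-5.
With this numbering: the hydroxyl at C-2; a bromo group at C-1.
Assembling the pieces gives 1-bromohexan-2-ol.

1-bromohexan-2-ol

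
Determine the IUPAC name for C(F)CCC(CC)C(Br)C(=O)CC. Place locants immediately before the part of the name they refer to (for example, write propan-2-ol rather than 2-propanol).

4-bromo-5-ethyl-8-fluorooctan-3-one

The longest chain bearing the carbonyl is 8 carbons long (octane).
The principal characteristic group is a ketone (C=O on an internal carbon), named with the suffix -one.
The numbering direction is chosen so that numbering from this end puts the carbonyl group at C-3 rather than C-6.
That gives the carbonyl at C-3; a bromo group at C-4; an ethyl group at C-5; a fluoro group at C-8.
Substituent prefixes are cited in alphabetical order (multiplying prefixes like di-/tri- are ignored for ordering).
Putting it together: 4-bromo-5-ethyl-8-fluorooctan-3-one.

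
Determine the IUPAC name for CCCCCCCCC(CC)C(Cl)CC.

The parent chain contains 12 carbons (dodecane).
Number the chain so that the substituent locant set {3,4} is lower than {9,10} at the first point of difference.
With this numbering: a chloro group at C-3; an ethyl group at C-4.
The substituents are ordered alphabetically, ignoring any di-/tri- multipliers.
The name is 3-chloro-4-ethyldodecane.

3-chloro-4-ethyldodecane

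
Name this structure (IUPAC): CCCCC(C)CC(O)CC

The longest chain bearing the –OH group is 9 carbons long (nonane).
An alcohol (–OH) is the principal characteristic group, giving the suffix -ol.
The numbering direction is chosen so that numbering from this end puts the hydroxyl group at C-3 rather than C-7.
That gives the hydroxyl at C-3; a methyl group at C-5.
The name is 5-methylnonan-3-ol.

5-methylnonan-3-ol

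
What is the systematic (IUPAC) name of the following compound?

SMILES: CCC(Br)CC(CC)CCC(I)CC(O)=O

8-bromo-6-ethyl-3-iododecanoic acid

The longest carbon chain that includes the –COOH group has 10 carbons, so the parent hydride is decane.
A carboxylic acid (terminal –COOH) is the principal characteristic group, giving the suffix -oic acid.
The numbering direction is chosen so that the carboxylic acid carbon is C-1 by definition.
With this numbering: a bromo group at C-8; an ethyl group at C-6; an iodo group at C-3.
The substituents are ordered alphabetically, ignoring any di-/tri- multipliers.
Assembling the pieces gives 8-bromo-6-ethyl-3-iododecanoic acid.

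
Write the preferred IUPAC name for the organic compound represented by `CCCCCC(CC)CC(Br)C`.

The longest carbon chain is 9 atoms: the parent is nonane.
Choose the numbering such that the substituent locant set {2,4} is lower than {6,8} at the first point of difference.
That gives a bromo group at C-2; an ethyl group at C-4.
The substituents are ordered alphabetically, ignoring any di-/tri- multipliers.
The name is 2-bromo-4-ethylnonane.

2-bromo-4-ethylnonane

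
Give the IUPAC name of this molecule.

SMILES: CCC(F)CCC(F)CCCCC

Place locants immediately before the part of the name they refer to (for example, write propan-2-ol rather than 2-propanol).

3,6-difluoroundecane

The longest continuous carbon chain has 11 atoms, so the parent hydride is undecane.
Number the chain so that the substituent locant set {3,6} is lower than {6,9} at the first point of difference.
This places fluoro groups at C-3 and C-6.
Assembling the pieces gives 3,6-difluoroundecane.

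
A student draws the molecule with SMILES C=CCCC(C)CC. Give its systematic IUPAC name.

The longest chain bearing the multiple bond is 7 carbons long (heptane).
There is one C=C double bond, indicated by the ending -ene.
Choose the numbering such that numbering from this end puts the double bond at C-1 rather than C-6.
With this numbering: the double bond between C-1 and C-2; a methyl group at C-5.
Putting it together: 5-methylhept-1-ene.

5-methylhept-1-ene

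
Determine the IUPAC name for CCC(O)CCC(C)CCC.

The longest chain bearing the –OH group is 9 carbons long (nonane).
An alcohol (–OH) is the principal characteristic group, giving the suffix -ol.
Number the chain so that numbering from this end puts the hydroxyl group at C-3 rather than C-7.
This places the hydroxyl at C-3; a methyl group at C-6.
Assembling the pieces gives 6-methylnonan-3-ol.

6-methylnonan-3-ol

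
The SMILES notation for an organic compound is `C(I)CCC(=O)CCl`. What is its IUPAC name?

1-chloro-5-iodopentan-2-one

Counting along the main chain through the carbonyl gives 5 carbons: the parent is pentane.
The highest-priority functional group is a ketone (C=O on an internal carbon), so the name ends in -one.
Number the chain so that numbering from this end puts the carbonyl group at C-2 rather than C-4.
This places the carbonyl at C-2; a chloro group at C-1; an iodo group at C-5.
The substituents are ordered alphabetically, ignoring any di-/tri- multipliers.
The name is 1-chloro-5-iodopentan-2-one.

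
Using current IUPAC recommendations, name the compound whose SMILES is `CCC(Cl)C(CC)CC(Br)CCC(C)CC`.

The parent chain contains 11 carbons (undecane).
Choose the numbering such that the substituent locant set {3,4,6,9} is lower than {3,6,8,9} at the first point of difference.
With this numbering: a bromo group at C-6; a chloro group at C-3; an ethyl group at C-4; a methyl group at C-9.
Substituent prefixes are cited in alphabetical order (multiplying prefixes like di-/tri- are ignored for ordering).
Assembling the pieces gives 6-bromo-3-chloro-4-ethyl-9-methylundecane.

6-bromo-3-chloro-4-ethyl-9-methylundecane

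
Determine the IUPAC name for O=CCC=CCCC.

The longest chain bearing the –CHO group and the multiple bond is 7 carbons long (heptane).
The principal characteristic group is an aldehyde (terminal –CHO), named with the suffix -al.
A C=C double bond in the chain gives the infix -ene-.
The numbering direction is chosen so that the aldehyde carbon is C-1 by definition.
This places the double bond between C-3 and C-4.
Putting it together: hept-3-enal.

hept-3-enal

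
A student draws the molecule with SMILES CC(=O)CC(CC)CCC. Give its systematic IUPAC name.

Counting along the main chain through the carbonyl gives 7 carbons: the parent is heptane.
The principal characteristic group is a ketone (C=O on an internal carbon), named with the suffix -one.
The numbering direction is chosen so that numbering from this end puts the carbonyl group at C-2 rather than C-6.
With this numbering: the carbonyl at C-2; an ethyl group at C-4.
Putting it together: 4-ethylheptan-2-one.

4-ethylheptan-2-one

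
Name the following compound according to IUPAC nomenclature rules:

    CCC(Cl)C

2-chlorobutane

The longest carbon chain is 4 atoms: the parent is butane.
The numbering direction is chosen so that the substituent locant set {2} is lower than {3} at the first point of difference.
With this numbering: a chloro group at C-2.
Assembling the pieces gives 2-chlorobutane.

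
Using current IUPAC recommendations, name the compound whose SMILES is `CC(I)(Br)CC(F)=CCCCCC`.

2-bromo-4-fluoro-2-iododec-4-ene

The longest carbon chain that includes the multiple bond has 10 carbons, so the parent hydride is decane.
A C=C double bond in the chain gives the infix -ene-.
Number the chain so that numbering from this end puts the double bond at C-4 rather than C-6.
With this numbering: the double bond between C-4 and C-5; a bromo group at C-2; a fluoro group at C-4; an iodo group at C-2.
Substituent prefixes are cited in alphabetical order (multiplying prefixes like di-/tri- are ignored for ordering).
Putting it together: 2-bromo-4-fluoro-2-iododec-4-ene.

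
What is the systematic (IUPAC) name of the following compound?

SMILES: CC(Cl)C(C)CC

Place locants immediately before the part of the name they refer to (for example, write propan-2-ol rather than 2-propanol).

The longest continuous carbon chain has 5 atoms, so the parent hydride is pentane.
The numbering direction is chosen so that the substituent locant set {2,3} is lower than {3,4} at the first point of difference.
This places a chloro group at C-2; a methyl group at C-3.
Substituent prefixes are cited in alphabetical order (multiplying prefixes like di-/tri- are ignored for ordering).
Putting it together: 2-chloro-3-methylpentane.

2-chloro-3-methylpentane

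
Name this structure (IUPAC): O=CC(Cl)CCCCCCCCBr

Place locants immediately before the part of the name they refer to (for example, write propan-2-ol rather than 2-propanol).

Counting along the main chain through the –CHO group gives 10 carbons: the parent is decane.
The highest-priority functional group is an aldehyde (terminal –CHO), so the name ends in -al.
The numbering direction is chosen so that the aldehyde carbon is C-1 by definition.
With this numbering: a bromo group at C-10; a chloro group at C-2.
Prefixes are listed alphabetically: bromo, chloro.
Putting it together: 10-bromo-2-chlorodecanal.

10-bromo-2-chlorodecanal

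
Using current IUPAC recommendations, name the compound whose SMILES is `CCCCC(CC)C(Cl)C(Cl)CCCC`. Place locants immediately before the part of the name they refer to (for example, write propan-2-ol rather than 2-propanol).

The parent chain contains 11 carbons (undecane).
Choose the numbering such that the locant sets are identical either way, so the alphabetically earlier chloro substituent takes the lower locants ({5,6} rather than {6,7}, first differing at 5 vs 6).
With this numbering: chloro groups at C-5 and C-6; an ethyl group at C-7.
The substituents are ordered alphabetically, ignoring any di-/tri- multipliers.
Putting it together: 5,6-dichloro-7-ethylundecane.

5,6-dichloro-7-ethylundecane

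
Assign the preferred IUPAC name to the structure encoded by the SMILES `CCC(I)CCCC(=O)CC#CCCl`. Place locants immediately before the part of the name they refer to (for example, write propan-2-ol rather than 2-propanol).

1-chloro-9-iodoundec-2-yn-5-one

The longest carbon chain that includes the carbonyl and the multiple bond has 11 carbons, so the parent hydride is undecane.
The highest-priority functional group is a ketone (C=O on an internal carbon), so the name ends in -one.
There is one C≡C triple bond, indicated by the ending -yne.
Number the chain so that numbering from this end puts the carbonyl group at C-5 rather than C-7.
This places the carbonyl at C-5; the triple bond between C-2 and C-3; a chloro group at C-1; an iodo group at C-9.
Prefixes are listed alphabetically: chloro, iodo.
Putting it together: 1-chloro-9-iodoundec-2-yn-5-one.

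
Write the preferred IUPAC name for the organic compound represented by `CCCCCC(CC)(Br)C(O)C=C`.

Counting along the main chain through the –OH group and the multiple bond gives 9 carbons: the parent is nonane.
The highest-priority functional group is an alcohol (–OH), so the name ends in -ol.
The chain contains a C=C double bond, so the unsaturation ending is -ene.
The numbering direction is chosen so that numbering from this end puts the hydroxyl group at C-3 rather than C-7.
This places the hydroxyl at C-3; the double bond between C-1 and C-2; a bromo group at C-4; an ethyl group at C-4.
Prefixes are listed alphabetically: bromo, ethyl.
Putting it together: 4-bromo-4-ethylnon-1-en-3-ol.

4-bromo-4-ethylnon-1-en-3-ol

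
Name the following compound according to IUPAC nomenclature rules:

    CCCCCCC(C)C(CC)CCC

4-ethyl-5-methylundecane

The parent chain contains 11 carbons (undecane).
Number the chain so that the substituent locant set {4,5} is lower than {7,8} at the first point of difference.
With this numbering: an ethyl group at C-4; a methyl group at C-5.
Substituent prefixes are cited in alphabetical order (multiplying prefixes like di-/tri- are ignored for ordering).
Assembling the pieces gives 4-ethyl-5-methylundecane.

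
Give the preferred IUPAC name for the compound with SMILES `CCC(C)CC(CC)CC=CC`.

5-ethyl-7-methylnon-2-ene

Counting along the main chain through the multiple bond gives 9 carbons: the parent is nonane.
A C=C double bond in the chain gives the infix -ene-.
The numbering direction is chosen so that numbering from this end puts the double bond at C-2 rather than C-7.
This places the double bond between C-2 and C-3; an ethyl group at C-5; a methyl group at C-7.
Prefixes are listed alphabetically: ethyl, methyl.
Assembling the pieces gives 5-ethyl-7-methylnon-2-ene.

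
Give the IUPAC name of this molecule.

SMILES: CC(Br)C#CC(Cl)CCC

The longest carbon chain that includes the multiple bond has 8 carbons, so the parent hydride is octane.
A C≡C triple bond in the chain gives the infix -yne-.
Choose the numbering such that numbering from this end puts the triple bond at C-3 rather than C-5.
With this numbering: the triple bond between C-3 and C-4; a bromo group at C-2; a chloro group at C-5.
Substituent prefixes are cited in alphabetical order (multiplying prefixes like di-/tri- are ignored for ordering).
Assembling the pieces gives 2-bromo-5-chlorooct-3-yne.

2-bromo-5-chlorooct-3-yne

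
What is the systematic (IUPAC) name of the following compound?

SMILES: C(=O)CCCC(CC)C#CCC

The longest chain bearing the –CHO group and the multiple bond is 9 carbons long (nonane).
The highest-priority functional group is an aldehyde (terminal –CHO), so the name ends in -al.
The chain contains a C≡C triple bond, so the unsaturation ending is -yne.
The numbering direction is chosen so that the aldehyde carbon is C-1 by definition.
This places the triple bond between C-6 and C-7; an ethyl group at C-5.
Putting it together: 5-ethylnon-6-ynal.

5-ethylnon-6-ynal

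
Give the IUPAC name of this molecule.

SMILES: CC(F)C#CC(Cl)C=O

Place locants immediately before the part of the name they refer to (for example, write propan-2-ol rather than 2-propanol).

2-chloro-5-fluorohex-3-ynal

The longest chain bearing the –CHO group and the multiple bond is 6 carbons long (hexane).
An aldehyde (terminal –CHO) is the principal characteristic group, giving the suffix -al.
A C≡C triple bond in the chain gives the infix -yne-.
Number the chain so that the aldehyde carbon is C-1 by definition.
That gives the triple bond between C-3 and C-4; a chloro group at C-2; a fluoro group at C-5.
Substituent prefixes are cited in alphabetical order (multiplying prefixes like di-/tri- are ignored for ordering).
Putting it together: 2-chloro-5-fluorohex-3-ynal.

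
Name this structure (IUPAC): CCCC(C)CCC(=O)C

5-methyloctan-2-one

The longest chain bearing the carbonyl is 8 carbons long (octane).
A ketone (C=O on an internal carbon) is the principal characteristic group, giving the suffix -one.
Choose the numbering such that numbering from this end puts the carbonyl group at C-2 rather than C-7.
This places the carbonyl at C-2; a methyl group at C-5.
Putting it together: 5-methyloctan-2-one.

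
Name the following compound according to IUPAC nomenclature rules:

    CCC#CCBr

The longest chain bearing the multiple bond is 5 carbons long (pentane).
There is one C≡C triple bond, indicated by the ending -yne.
The numbering direction is chosen so that numbering from this end puts the triple bond at C-2 rather than C-3.
That gives the triple bond between C-2 and C-3; a bromo group at C-1.
The name is 1-bromopent-2-yne.

1-bromopent-2-yne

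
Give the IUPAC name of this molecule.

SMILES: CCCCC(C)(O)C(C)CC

The longest carbon chain that includes the –OH group has 8 carbons, so the parent hydride is octane.
An alcohol (–OH) is the principal characteristic group, giving the suffix -ol.
The numbering direction is chosen so that numbering from this end puts the hydroxyl group at C-4 rather than C-5.
This places the hydroxyl at C-4; methyl groups at C-3 and C-4.
Assembling the pieces gives 3,4-dimethyloctan-4-ol.

3,4-dimethyloctan-4-ol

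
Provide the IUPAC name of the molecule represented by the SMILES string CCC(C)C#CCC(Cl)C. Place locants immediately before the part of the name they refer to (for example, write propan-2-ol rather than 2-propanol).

Counting along the main chain through the multiple bond gives 8 carbons: the parent is octane.
A C≡C triple bond in the chain gives the infix -yne-.
Number the chain so that the substituent locant set {2,6} is lower than {3,7} at the first point of difference.
With this numbering: the triple bond between C-4 and C-5; a chloro group at C-2; a methyl group at C-6.
The substituents are ordered alphabetically, ignoring any di-/tri- multipliers.
The name is 2-chloro-6-methyloct-4-yne.

2-chloro-6-methyloct-4-yne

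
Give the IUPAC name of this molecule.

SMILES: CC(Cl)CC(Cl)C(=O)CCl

1,3,5-trichlorohexan-2-one

The longest chain bearing the carbonyl is 6 carbons long (hexane).
The highest-priority functional group is a ketone (C=O on an internal carbon), so the name ends in -one.
The numbering direction is chosen so that numbering from this end puts the carbonyl group at C-2 rather than C-5.
This places the carbonyl at C-2; chloro groups at C-1 and C-3 and C-5.
Putting it together: 1,3,5-trichlorohexan-2-one.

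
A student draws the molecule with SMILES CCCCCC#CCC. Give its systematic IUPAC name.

non-3-yne

The longest chain bearing the multiple bond is 9 carbons long (nonane).
The chain contains a C≡C triple bond, so the unsaturation ending is -yne.
Choose the numbering such that numbering from this end puts the triple bond at C-3 rather than C-6.
That gives the triple bond between C-3 and C-4.
The name is non-3-yne.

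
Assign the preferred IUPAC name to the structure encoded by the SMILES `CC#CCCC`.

Counting along the main chain through the multiple bond gives 6 carbons: the parent is hexane.
There is one C≡C triple bond, indicated by the ending -yne.
The numbering direction is chosen so that numbering from this end puts the triple bond at C-2 rather than C-4.
With this numbering: the triple bond between C-2 and C-3.
Putting it together: hex-2-yne.

hex-2-yne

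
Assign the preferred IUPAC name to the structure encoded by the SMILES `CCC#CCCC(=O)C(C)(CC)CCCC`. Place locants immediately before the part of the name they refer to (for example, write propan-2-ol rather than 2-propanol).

5-ethyl-5-methyldodec-9-yn-6-one

Counting along the main chain through the carbonyl and the multiple bond gives 12 carbons: the parent is dodecane.
The highest-priority functional group is a ketone (C=O on an internal carbon), so the name ends in -one.
A C≡C triple bond in the chain gives the infix -yne-.
Choose the numbering such that numbering from this end puts the carbonyl group at C-6 rather than C-7.
This places the carbonyl at C-6; the triple bond between C-9 and C-10; an ethyl group at C-5; a methyl group at C-5.
Substituent prefixes are cited in alphabetical order (multiplying prefixes like di-/tri- are ignored for ordering).
Assembling the pieces gives 5-ethyl-5-methyldodec-9-yn-6-one.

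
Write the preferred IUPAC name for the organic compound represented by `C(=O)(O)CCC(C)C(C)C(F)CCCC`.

The longest carbon chain that includes the –COOH group has 10 carbons, so the parent hydride is decane.
The principal characteristic group is a carboxylic acid (terminal –COOH), named with the suffix -oic acid.
Choose the numbering such that the carboxylic acid carbon is C-1 by definition.
This places a fluoro group at C-6; methyl groups at C-4 and C-5.
Prefixes are listed alphabetically: fluoro, methyl.
Putting it together: 6-fluoro-4,5-dimethyldecanoic acid.

6-fluoro-4,5-dimethyldecanoic acid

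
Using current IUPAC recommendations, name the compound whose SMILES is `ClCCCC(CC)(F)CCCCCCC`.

The parent chain contains 11 carbons (undecane).
Choose the numbering such that the substituent locant set {1,4,4} is lower than {8,8,11} at the first point of difference.
With this numbering: a chloro group at C-1; an ethyl group at C-4; a fluoro group at C-4.
Substituent prefixes are cited in alphabetical order (multiplying prefixes like di-/tri- are ignored for ordering).
Putting it together: 1-chloro-4-ethyl-4-fluoroundecane.

1-chloro-4-ethyl-4-fluoroundecane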